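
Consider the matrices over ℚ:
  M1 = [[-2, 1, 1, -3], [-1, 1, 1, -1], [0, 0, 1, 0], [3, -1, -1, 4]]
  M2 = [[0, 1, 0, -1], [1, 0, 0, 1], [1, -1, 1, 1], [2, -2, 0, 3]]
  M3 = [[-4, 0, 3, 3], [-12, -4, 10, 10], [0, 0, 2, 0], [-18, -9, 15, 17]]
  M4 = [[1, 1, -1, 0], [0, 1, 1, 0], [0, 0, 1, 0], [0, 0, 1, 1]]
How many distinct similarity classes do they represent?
Characteristic polynomials: χ_{M1} = (x - 1)^4, χ_{M2} = (x - 1)^4, χ_{M3} = (x - 5)(x - 2)^3, χ_{M4} = (x - 1)^4.

{M1, M4}: invariant factors x - 1, (x - 1)^3.

{M2}: invariant factors x - 1, x - 1, (x - 1)^2.

{M3}: invariant factors x - 2, (x - 5)(x - 2)^2.

Matrices are similar if and only if their invariant-factor lists agree; the partition into similarity classes is {M1, M4}, {M2}, {M3}.

3 classes: {M1, M4}, {M2}, {M3}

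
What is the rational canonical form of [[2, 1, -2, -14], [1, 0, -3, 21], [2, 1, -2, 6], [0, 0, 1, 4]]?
The invariant factors of A (the non-unit diagonal entries of the Smith normal form of xI - A over ℚ[x]) are (x - 4)(x^3 - 4x - 5), each dividing the next. The characteristic polynomial is their product, (x - 4)(x^3 - 4x - 5).

The rational canonical form is the block-diagonal matrix of companion matrices C(f_i):
R = [[0, 0, 0, -20], [1, 0, 0, -11], [0, 1, 0, 4], [0, 0, 1, 4]].

Note the characteristic polynomial does not split into linear factors over ℚ, so A has no Jordan form over ℚ; the rational canonical form exists over any field.

R = [[0, 0, 0, -20], [1, 0, 0, -11], [0, 1, 0, 4], [0, 0, 1, 4]]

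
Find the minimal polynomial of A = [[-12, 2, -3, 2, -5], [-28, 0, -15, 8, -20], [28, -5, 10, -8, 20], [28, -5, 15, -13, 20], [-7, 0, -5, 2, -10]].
m_A(x) = (x + 5)^3

The characteristic polynomial factors as (x + 5)^5. The minimal polynomial is ∏(x - λ)^{k_λ} where k_λ is the size of the largest Jordan block at λ.

For λ = -5: rank(A + 5I) = 2, and the largest Jordan block has size 3 (the smallest k with rank((A + 5I)^k) = rank((A + 5I)^(k+1))).

So m_A(x) = (x + 5)^3.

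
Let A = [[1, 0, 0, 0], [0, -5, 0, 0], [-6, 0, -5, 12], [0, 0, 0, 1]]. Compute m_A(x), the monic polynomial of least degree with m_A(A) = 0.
m_A(x) = (x - 1)(x + 5)

The characteristic polynomial factors as (x - 1)^2(x + 5)^2. The minimal polynomial is ∏(x - λ)^{k_λ} where k_λ is the size of the largest Jordan block at λ.

For λ = -5: rank(A + 5I) = 2, and the largest Jordan block has size 1 (the smallest k with rank((A + 5I)^k) = rank((A + 5I)^(k+1))).
For λ = 1: rank(A - I) = 2, and the largest Jordan block has size 1 (the smallest k with rank((A - I)^k) = rank((A - I)^(k+1))).

So m_A(x) = (x - 1)(x + 5).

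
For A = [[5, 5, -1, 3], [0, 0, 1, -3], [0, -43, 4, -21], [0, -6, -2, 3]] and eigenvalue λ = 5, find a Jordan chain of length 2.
We seek v_1 ∈ ker((A - 5I)^2) \ ker(A - 5I), then set v_{i+1} = (A - 5I) v_i.

One such chain is v_1 = [[0, 0, 1, 0]]^T, v_2 = [[-1, 1, -1, -2]]^T. Check: (A - 5I) v_2 = [[0, 0, 0, 0]]^T = 0.

v_1 = [[0, 0, 1, 0]]^T, v_2 = [[-1, 1, -1, -2]]^T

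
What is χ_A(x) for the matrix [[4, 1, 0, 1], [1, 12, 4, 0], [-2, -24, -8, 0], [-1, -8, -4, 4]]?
xI - A = [[x - 4, -1, 0, -1], [-1, x - 12, -4, 0], [2, 24, x + 8, 0], [1, 8, 4, x - 4]].

Expanding det(xI - A) along the first row:
det(xI - A) = + (x - 4)·det([[x - 12, -4, 0], [24, x + 8, 0], [8, 4, x - 4]]) - (-1)·det([[-1, -4, 0], [2, x + 8, 0], [1, 4, x - 4]]) + (0)·det([[-1, x - 12, 0], [2, 24, 0], [1, 8, x - 4]]) - (-1)·det([[-1, x - 12, -4], [2, 24, x + 8], [1, 8, 4]]).

Evaluating gives χ_A(x) = x^4 - 12x^3 + 48x^2 - 64x = x(x - 4)^3.

χ_A(x) = x(x - 4)^3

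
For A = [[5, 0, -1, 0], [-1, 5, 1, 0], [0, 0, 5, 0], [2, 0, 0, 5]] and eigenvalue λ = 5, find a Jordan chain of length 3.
v_1 = [[0, -2, 1, 2]]^T, v_2 = [[-1, 1, 0, 0]]^T, v_3 = [[0, 1, 0, -2]]^T

We seek v_1 ∈ ker((A - 5I)^3) \ ker((A - 5I)^2), then set v_{i+1} = (A - 5I) v_i.

One such chain is v_1 = [[0, -2, 1, 2]]^T, v_2 = [[-1, 1, 0, 0]]^T, v_3 = [[0, 1, 0, -2]]^T. Check: (A - 5I) v_3 = [[0, 0, 0, 0]]^T = 0.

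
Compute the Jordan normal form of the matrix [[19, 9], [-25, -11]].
J = [[4, 1], [0, 4]]

The characteristic polynomial is det(xI - A) = (x - 4)^2, so the eigenvalues are 4 (algebraic multiplicity 2).

For λ = 4: rank(A - 4I) = 1, rank((A - 4I)^2) = 0. The eigenspace has dimension 2 - 1 = 1, so there is 1 Jordan block; the rank sequence gives block sizes [2].

Assembling the blocks gives the Jordan form J above.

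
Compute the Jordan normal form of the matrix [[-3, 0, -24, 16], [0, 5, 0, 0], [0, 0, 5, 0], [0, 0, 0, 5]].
The characteristic polynomial is det(xI - A) = (x - 5)^3(x + 3), so the eigenvalues are -3 (algebraic multiplicity 1), 5 (algebraic multiplicity 3).

For λ = -3: algebraic multiplicity 1 gives one 1×1 block.

For λ = 5: rank(A - 5I) = 1. The eigenspace has dimension 4 - 1 = 3, so there are 3 Jordan blocks; the rank sequence gives block sizes [1, 1, 1].

Assembling the blocks gives the Jordan form J above.

J = [[-3, 0, 0, 0], [0, 5, 0, 0], [0, 0, 5, 0], [0, 0, 0, 5]]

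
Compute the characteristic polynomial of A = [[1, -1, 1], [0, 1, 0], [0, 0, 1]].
xI - A = [[x - 1, 1, -1], [0, x - 1, 0], [0, 0, x - 1]].

Expanding det(xI - A) along the first row:
det(xI - A) = + (x - 1)·det([[x - 1, 0], [0, x - 1]]) - (1)·det([[0, 0], [0, x - 1]]) + (-1)·det([[0, x - 1], [0, 0]]).

Evaluating gives χ_A(x) = x^3 - 3x^2 + 3x - 1 = (x - 1)^3.

χ_A(x) = (x - 1)^3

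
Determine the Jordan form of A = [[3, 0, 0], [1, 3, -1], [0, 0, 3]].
The characteristic polynomial is det(xI - A) = (x - 3)^3, so the eigenvalues are 3 (algebraic multiplicity 3).

For λ = 3: rank(A - 3I) = 1, rank((A - 3I)^2) = 0. The eigenspace has dimension 3 - 1 = 2, so there are 2 Jordan blocks; the rank sequence gives block sizes [2, 1].

Assembling the blocks gives the Jordan form J above.

J = [[3, 1, 0], [0, 3, 0], [0, 0, 3]]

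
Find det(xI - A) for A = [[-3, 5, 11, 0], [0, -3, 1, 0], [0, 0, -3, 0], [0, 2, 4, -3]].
xI - A = [[x + 3, -5, -11, 0], [0, x + 3, -1, 0], [0, 0, x + 3, 0], [0, -2, -4, x + 3]].

Expanding det(xI - A) along the first row:
det(xI - A) = + (x + 3)·det([[x + 3, -1, 0], [0, x + 3, 0], [-2, -4, x + 3]]) - (-5)·det([[0, -1, 0], [0, x + 3, 0], [0, -4, x + 3]]) + (-11)·det([[0, x + 3, 0], [0, 0, 0], [0, -2, x + 3]]) - (0)·det([[0, x + 3, -1], [0, 0, x + 3], [0, -2, -4]]).

Evaluating gives χ_A(x) = x^4 + 12x^3 + 54x^2 + 108x + 81 = (x + 3)^4.

χ_A(x) = (x + 3)^4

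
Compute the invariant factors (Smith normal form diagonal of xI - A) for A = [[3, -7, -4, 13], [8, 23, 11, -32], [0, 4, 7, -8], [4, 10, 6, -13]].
x - 5, (x - 5)^3

The Jordan structure of A has elementary divisors (x - 5)^3, (x - 5). Arranging the block sizes at each eigenvalue in decreasing order and taking row products gives the invariant factors.

Invariant factors (smallest first, each dividing the next): x - 5, (x - 5)^3.

Check: the last factor (x - 5)^3 is the minimal polynomial, and the product (x - 5)^4 is the characteristic polynomial.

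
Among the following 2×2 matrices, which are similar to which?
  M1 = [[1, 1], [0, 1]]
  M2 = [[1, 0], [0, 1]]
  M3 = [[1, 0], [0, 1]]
2 classes: {M1}, {M2, M3}

Characteristic polynomials: χ_{M1} = (x - 1)^2, χ_{M2} = (x - 1)^2, χ_{M3} = (x - 1)^2.

{M1}: invariant factors (x - 1)^2.

{M2, M3}: invariant factors x - 1, x - 1.

Matrices are similar if and only if their invariant-factor lists agree; the partition into similarity classes is {M1}, {M2, M3}.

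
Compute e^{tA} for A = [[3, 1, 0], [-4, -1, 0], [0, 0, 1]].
e^{tA} = [[(2*t + 1)*e^{t}, t*e^{t}, 0], [-4*t*e^{t}, (1 - 2*t)*e^{t}, 0], [0, 0, e^{t}]]

A has Jordan form J = [[1, 1, 0], [0, 1, 0], [0, 0, 1]] with A = PJP^{-1}, so e^{tA} = P e^{tJ} P^{-1}.

For a Jordan block J_k(λ), e^{tJ_k(λ)} = e^{λt} · (I + tN + t^2 N^2/2! + ... + t^{k-1} N^{k-1}/(k-1)!) where N is the nilpotent superdiagonal part.

Assembling the blocks and conjugating back gives the entries of e^{tA} as shown above.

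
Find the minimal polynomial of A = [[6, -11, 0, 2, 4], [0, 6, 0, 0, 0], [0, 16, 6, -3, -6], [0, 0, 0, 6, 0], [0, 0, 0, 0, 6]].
m_A(x) = (x - 6)^2

The characteristic polynomial factors as (x - 6)^5. The minimal polynomial is ∏(x - λ)^{k_λ} where k_λ is the size of the largest Jordan block at λ.

For λ = 6: rank(A - 6I) = 2, and the largest Jordan block has size 2 (the smallest k with rank((A - 6I)^k) = rank((A - 6I)^(k+1))).

So m_A(x) = (x - 6)^2.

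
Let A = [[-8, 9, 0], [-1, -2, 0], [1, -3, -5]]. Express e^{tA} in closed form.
A has Jordan form J = [[-5, 1, 0], [0, -5, 0], [0, 0, -5]] with A = PJP^{-1}, so e^{tA} = P e^{tJ} P^{-1}.

For a Jordan block J_k(λ), e^{tJ_k(λ)} = e^{λt} · (I + tN + t^2 N^2/2! + ... + t^{k-1} N^{k-1}/(k-1)!) where N is the nilpotent superdiagonal part.

Assembling the blocks and conjugating back gives the entries of e^{tA} as shown above.

e^{tA} = [[(1 - 3*t)*e^{-5*t}, 9*t*e^{-5*t}, 0], [-t*e^{-5*t}, (3*t + 1)*e^{-5*t}, 0], [t*e^{-5*t}, -3*t*e^{-5*t}, e^{-5*t}]]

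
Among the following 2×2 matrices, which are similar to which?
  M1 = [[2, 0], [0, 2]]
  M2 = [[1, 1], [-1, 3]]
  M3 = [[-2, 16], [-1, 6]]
Characteristic polynomials: χ_{M1} = (x - 2)^2, χ_{M2} = (x - 2)^2, χ_{M3} = (x - 2)^2.

{M1}: invariant factors x - 2, x - 2.

{M2, M3}: invariant factors (x - 2)^2.

Matrices are similar if and only if their invariant-factor lists agree; the partition into similarity classes is {M1}, {M2, M3}.

2 classes: {M1}, {M2, M3}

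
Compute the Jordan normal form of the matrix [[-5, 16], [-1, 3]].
The characteristic polynomial is det(xI - A) = (x + 1)^2, so the eigenvalues are -1 (algebraic multiplicity 2).

For λ = -1: rank(A + I) = 1, rank((A + I)^2) = 0. The eigenspace has dimension 2 - 1 = 1, so there is 1 Jordan block; the rank sequence gives block sizes [2].

Assembling the blocks gives the Jordan form J above.

J = [[-1, 1], [0, -1]]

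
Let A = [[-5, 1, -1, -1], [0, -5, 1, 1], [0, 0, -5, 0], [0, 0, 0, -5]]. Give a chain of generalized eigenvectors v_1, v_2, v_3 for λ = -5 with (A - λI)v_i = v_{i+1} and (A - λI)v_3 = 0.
We seek v_1 ∈ ker((A + 5I)^3) \ ker((A + 5I)^2), then set v_{i+1} = (A + 5I) v_i.

One such chain is v_1 = [[0, 1, 1, 0]]^T, v_2 = [[0, 1, 0, 0]]^T, v_3 = [[1, 0, 0, 0]]^T. Check: (A + 5I) v_3 = [[0, 0, 0, 0]]^T = 0.

v_1 = [[0, 1, 1, 0]]^T, v_2 = [[0, 1, 0, 0]]^T, v_3 = [[1, 0, 0, 0]]^T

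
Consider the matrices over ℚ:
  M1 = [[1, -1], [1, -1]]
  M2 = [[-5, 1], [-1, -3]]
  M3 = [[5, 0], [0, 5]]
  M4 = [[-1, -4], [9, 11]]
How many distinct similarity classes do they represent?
Characteristic polynomials: χ_{M1} = x^2, χ_{M2} = (x + 4)^2, χ_{M3} = (x - 5)^2, χ_{M4} = (x - 5)^2.

{M1}: invariant factors x^2.

{M2}: invariant factors (x + 4)^2.

{M3}: invariant factors x - 5, x - 5.

{M4}: invariant factors (x - 5)^2.

Matrices are similar if and only if their invariant-factor lists agree; the partition into similarity classes is {M1}, {M2}, {M3}, {M4}.

4 classes: {M1}, {M2}, {M3}, {M4}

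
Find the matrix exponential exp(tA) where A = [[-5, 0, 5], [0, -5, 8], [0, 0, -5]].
e^{tA} = [[e^{-5*t}, 0, 5*t*e^{-5*t}], [0, e^{-5*t}, 8*t*e^{-5*t}], [0, 0, e^{-5*t}]]

A has Jordan form J = [[-5, 1, 0], [0, -5, 0], [0, 0, -5]] with A = PJP^{-1}, so e^{tA} = P e^{tJ} P^{-1}.

For a Jordan block J_k(λ), e^{tJ_k(λ)} = e^{λt} · (I + tN + t^2 N^2/2! + ... + t^{k-1} N^{k-1}/(k-1)!) where N is the nilpotent superdiagonal part.

Assembling the blocks and conjugating back gives the entries of e^{tA} as shown above.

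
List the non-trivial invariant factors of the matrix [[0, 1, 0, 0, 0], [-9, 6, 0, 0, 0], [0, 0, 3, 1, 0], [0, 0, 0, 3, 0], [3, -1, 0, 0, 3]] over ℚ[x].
The Jordan structure of A has elementary divisors (x - 3)^2, (x - 3)^2, (x - 3). Arranging the block sizes at each eigenvalue in decreasing order and taking row products gives the invariant factors.

Invariant factors (smallest first, each dividing the next): x - 3, (x - 3)^2, (x - 3)^2.

Check: the last factor (x - 3)^2 is the minimal polynomial, and the product (x - 3)^5 is the characteristic polynomial.

x - 3, (x - 3)^2, (x - 3)^2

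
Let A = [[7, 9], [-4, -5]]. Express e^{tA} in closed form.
e^{tA} = [[(6*t + 1)*e^{t}, 9*t*e^{t}], [-4*t*e^{t}, (1 - 6*t)*e^{t}]]

A has Jordan form J = [[1, 1], [0, 1]] with A = PJP^{-1}, so e^{tA} = P e^{tJ} P^{-1}.

For a Jordan block J_k(λ), e^{tJ_k(λ)} = e^{λt} · (I + tN + t^2 N^2/2! + ... + t^{k-1} N^{k-1}/(k-1)!) where N is the nilpotent superdiagonal part.

Assembling the blocks and conjugating back gives the entries of e^{tA} as shown above.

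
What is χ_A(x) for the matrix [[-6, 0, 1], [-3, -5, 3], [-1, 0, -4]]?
χ_A(x) = (x + 5)^3

xI - A = [[x + 6, 0, -1], [3, x + 5, -3], [1, 0, x + 4]].

Expanding det(xI - A) along the first row:
det(xI - A) = + (x + 6)·det([[x + 5, -3], [0, x + 4]]) - (0)·det([[3, -3], [1, x + 4]]) + (-1)·det([[3, x + 5], [1, 0]]).

Evaluating gives χ_A(x) = x^3 + 15x^2 + 75x + 125 = (x + 5)^3.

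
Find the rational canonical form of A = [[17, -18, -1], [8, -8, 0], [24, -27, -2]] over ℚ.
R = [[0, 0, 8], [1, 0, -14], [0, 1, 7]]

The invariant factors of A (the non-unit diagonal entries of the Smith normal form of xI - A over ℚ[x]) are (x - 4)(x - 2)(x - 1), each dividing the next. The characteristic polynomial is their product, (x - 4)(x - 2)(x - 1).

The rational canonical form is the block-diagonal matrix of companion matrices C(f_i):
R = [[0, 0, 8], [1, 0, -14], [0, 1, 7]].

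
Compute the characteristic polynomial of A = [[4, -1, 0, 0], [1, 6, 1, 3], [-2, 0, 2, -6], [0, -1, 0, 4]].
xI - A = [[x - 4, 1, 0, 0], [-1, x - 6, -1, -3], [2, 0, x - 2, 6], [0, 1, 0, x - 4]].

Expanding det(xI - A) along the first row:
det(xI - A) = + (x - 4)·det([[x - 6, -1, -3], [0, x - 2, 6], [1, 0, x - 4]]) - (1)·det([[-1, -1, -3], [2, x - 2, 6], [0, 0, x - 4]]) + (0)·det([[-1, x - 6, -3], [2, 0, 6], [0, 1, x - 4]]) - (0)·det([[-1, x - 6, -1], [2, 0, x - 2], [0, 1, 0]]).

Evaluating gives χ_A(x) = x^4 - 16x^3 + 96x^2 - 256x + 256 = (x - 4)^4.

χ_A(x) = (x - 4)^4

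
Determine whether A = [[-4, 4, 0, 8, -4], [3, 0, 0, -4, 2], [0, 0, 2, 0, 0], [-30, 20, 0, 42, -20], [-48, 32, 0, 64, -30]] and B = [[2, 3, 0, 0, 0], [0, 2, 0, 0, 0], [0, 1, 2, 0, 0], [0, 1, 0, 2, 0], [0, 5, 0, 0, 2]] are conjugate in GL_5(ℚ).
Two matrices over a field are similar if and only if they have the same invariant factors.

Both A and B have characteristic polynomial (x - 2)^5 and minimal polynomial (x - 2)^2. Computing further, both have invariant factors x - 2, x - 2, x - 2, (x - 2)^2. Hence A and B are similar.

Yes.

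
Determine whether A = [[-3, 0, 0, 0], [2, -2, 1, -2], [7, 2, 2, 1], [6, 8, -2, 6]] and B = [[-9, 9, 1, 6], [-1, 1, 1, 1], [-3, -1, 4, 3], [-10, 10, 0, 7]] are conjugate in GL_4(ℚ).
Yes.

Two matrices over a field are similar if and only if they have the same invariant factors.

Both A and B have characteristic polynomial (x - 2)^3(x + 3) and minimal polynomial (x - 2)^3(x + 3). Computing further, both have invariant factors (x - 2)^3(x + 3). Hence A and B are similar.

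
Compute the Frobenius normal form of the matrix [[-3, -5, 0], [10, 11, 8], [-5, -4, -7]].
R = [[0, 0, -15], [1, 0, 7], [0, 1, 1]]

The invariant factors of A (the non-unit diagonal entries of the Smith normal form of xI - A over ℚ[x]) are (x + 3)(x^2 - 4x + 5), each dividing the next. The characteristic polynomial is their product, (x + 3)(x^2 - 4x + 5).

The rational canonical form is the block-diagonal matrix of companion matrices C(f_i):
R = [[0, 0, -15], [1, 0, 7], [0, 1, 1]].

Note the characteristic polynomial does not split into linear factors over ℚ, so A has no Jordan form over ℚ; the rational canonical form exists over any field.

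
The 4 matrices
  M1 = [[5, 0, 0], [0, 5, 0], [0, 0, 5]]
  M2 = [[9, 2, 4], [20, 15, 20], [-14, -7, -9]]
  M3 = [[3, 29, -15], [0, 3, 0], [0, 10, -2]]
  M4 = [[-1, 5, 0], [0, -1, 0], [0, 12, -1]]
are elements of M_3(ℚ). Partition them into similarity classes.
Characteristic polynomials: χ_{M1} = (x - 5)^3, χ_{M2} = (x - 5)^3, χ_{M3} = (x - 3)^2(x + 2), χ_{M4} = (x + 1)^3.

{M1}: invariant factors x - 5, x - 5, x - 5.

{M2}: invariant factors x - 5, (x - 5)^2.

{M3}: invariant factors (x - 3)^2(x + 2).

{M4}: invariant factors x + 1, (x + 1)^2.

Matrices are similar if and only if their invariant-factor lists agree; the partition into similarity classes is {M1}, {M2}, {M3}, {M4}.

4 classes: {M1}, {M2}, {M3}, {M4}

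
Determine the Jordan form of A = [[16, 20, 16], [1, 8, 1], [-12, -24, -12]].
J = [[0, 0, 0], [0, 6, 1], [0, 0, 6]]

The characteristic polynomial is det(xI - A) = x(x - 6)^2, so the eigenvalues are 0 (algebraic multiplicity 1), 6 (algebraic multiplicity 2).

For λ = 0: algebraic multiplicity 1 gives one 1×1 block.

For λ = 6: rank(A - 6I) = 2, rank((A - 6I)^2) = 1. The eigenspace has dimension 3 - 2 = 1, so there is 1 Jordan block; the rank sequence gives block sizes [2].

Assembling the blocks gives the Jordan form J above.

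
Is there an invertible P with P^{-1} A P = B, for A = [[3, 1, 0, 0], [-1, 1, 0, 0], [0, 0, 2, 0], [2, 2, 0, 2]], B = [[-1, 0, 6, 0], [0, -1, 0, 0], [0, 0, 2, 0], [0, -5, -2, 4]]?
No.

trace(A) = 8 but trace(B) = 4. The trace is a similarity invariant, so A and B are not similar.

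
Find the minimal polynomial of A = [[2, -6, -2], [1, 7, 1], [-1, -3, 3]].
The characteristic polynomial factors as (x - 4)^3. The minimal polynomial is ∏(x - λ)^{k_λ} where k_λ is the size of the largest Jordan block at λ.

For λ = 4: rank(A - 4I) = 1, and the largest Jordan block has size 2 (the smallest k with rank((A - 4I)^k) = rank((A - 4I)^(k+1))).

So m_A(x) = (x - 4)^2.

m_A(x) = (x - 4)^2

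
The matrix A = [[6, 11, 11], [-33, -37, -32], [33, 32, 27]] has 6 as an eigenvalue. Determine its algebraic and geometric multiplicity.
The characteristic polynomial is (x - 6)(x + 5)^2, so the factor x - 6 appears with exponent 1: the algebraic multiplicity is 1.

rank(A - 6I) = 2, so the eigenspace has dimension 3 - 2 = 1: the geometric multiplicity is 1.

algebraic multiplicity 1, geometric multiplicity 1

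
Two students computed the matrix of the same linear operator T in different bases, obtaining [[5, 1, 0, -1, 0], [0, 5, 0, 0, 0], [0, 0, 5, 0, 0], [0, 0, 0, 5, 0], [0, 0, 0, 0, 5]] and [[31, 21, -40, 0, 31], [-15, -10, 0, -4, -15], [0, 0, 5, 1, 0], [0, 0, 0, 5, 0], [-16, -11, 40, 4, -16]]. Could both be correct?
trace(A) = 25 but trace(B) = 15. The trace is a similarity invariant, so A and B are not similar.

No.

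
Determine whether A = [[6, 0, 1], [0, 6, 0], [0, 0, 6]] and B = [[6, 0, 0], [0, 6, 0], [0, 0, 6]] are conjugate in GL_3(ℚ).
No.

Both have characteristic polynomial (x - 6)^3, but the minimal polynomial of A is (x - 6)^2 while the minimal polynomial of B is x - 6. The minimal polynomial is a similarity invariant, so A and B are not similar.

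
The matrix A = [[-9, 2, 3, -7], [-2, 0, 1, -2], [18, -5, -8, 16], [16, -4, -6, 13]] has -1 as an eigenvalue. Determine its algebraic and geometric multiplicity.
The characteristic polynomial is (x + 1)^4, so the factor x + 1 appears with exponent 4: the algebraic multiplicity is 4.

rank(A + I) = 2, so the eigenspace has dimension 4 - 2 = 2: the geometric multiplicity is 2.

Since 2 < 4, A is not diagonalizable.

algebraic multiplicity 4, geometric multiplicity 2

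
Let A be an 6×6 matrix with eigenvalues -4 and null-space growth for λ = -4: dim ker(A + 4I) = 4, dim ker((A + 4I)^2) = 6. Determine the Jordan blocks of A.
λ = -4: successive nullity increments [4, 2] count blocks of size ≥ k; block sizes are [2, 2, 1, 1].

Jordan blocks: (-4, 2), (-4, 2), (-4, 1), (-4, 1)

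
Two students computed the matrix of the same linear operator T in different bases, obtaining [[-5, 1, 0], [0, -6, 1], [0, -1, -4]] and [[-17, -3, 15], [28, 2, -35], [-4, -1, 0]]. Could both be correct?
Both have characteristic polynomial (x + 5)^3, but the minimal polynomial of A is (x + 5)^3 while the minimal polynomial of B is (x + 5)^2. The minimal polynomial is a similarity invariant, so A and B are not similar.

No.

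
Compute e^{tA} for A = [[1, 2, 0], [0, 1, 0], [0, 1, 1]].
e^{tA} = [[e^{t}, 2*t*e^{t}, 0], [0, e^{t}, 0], [0, t*e^{t}, e^{t}]]

A has Jordan form J = [[1, 1, 0], [0, 1, 0], [0, 0, 1]] with A = PJP^{-1}, so e^{tA} = P e^{tJ} P^{-1}.

For a Jordan block J_k(λ), e^{tJ_k(λ)} = e^{λt} · (I + tN + t^2 N^2/2! + ... + t^{k-1} N^{k-1}/(k-1)!) where N is the nilpotent superdiagonal part.

Assembling the blocks and conjugating back gives the entries of e^{tA} as shown above.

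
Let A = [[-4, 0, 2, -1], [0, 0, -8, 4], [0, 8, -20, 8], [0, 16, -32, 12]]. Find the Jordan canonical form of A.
J = [[-4, 1, 0, 0], [0, -4, 0, 0], [0, 0, -4, 0], [0, 0, 0, 0]]

The characteristic polynomial is det(xI - A) = x(x + 4)^3, so the eigenvalues are -4 (algebraic multiplicity 3), 0 (algebraic multiplicity 1).

For λ = -4: rank(A + 4I) = 2, rank((A + 4I)^2) = 1. The eigenspace has dimension 4 - 2 = 2, so there are 2 Jordan blocks; the rank sequence gives block sizes [2, 1].

For λ = 0: algebraic multiplicity 1 gives one 1×1 block.

Assembling the blocks gives the Jordan form J above.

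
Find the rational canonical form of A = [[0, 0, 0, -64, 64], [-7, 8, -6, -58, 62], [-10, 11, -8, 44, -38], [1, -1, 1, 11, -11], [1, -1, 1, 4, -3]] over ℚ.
The invariant factors of A (the non-unit diagonal entries of the Smith normal form of xI - A over ℚ[x]) are (x - 4)^2(x + 1)(x^2 - x - 4), each dividing the next. The characteristic polynomial is their product, (x - 4)^2(x + 1)(x^2 - x - 4).

The rational canonical form is the block-diagonal matrix of companion matrices C(f_i):
R = [[0, 0, 0, 0, 64], [1, 0, 0, 0, 48], [0, 1, 0, 0, -36], [0, 0, 1, 0, -11], [0, 0, 0, 1, 8]].

Note the characteristic polynomial does not split into linear factors over ℚ, so A has no Jordan form over ℚ; the rational canonical form exists over any field.

R = [[0, 0, 0, 0, 64], [1, 0, 0, 0, 48], [0, 1, 0, 0, -36], [0, 0, 1, 0, -11], [0, 0, 0, 1, 8]]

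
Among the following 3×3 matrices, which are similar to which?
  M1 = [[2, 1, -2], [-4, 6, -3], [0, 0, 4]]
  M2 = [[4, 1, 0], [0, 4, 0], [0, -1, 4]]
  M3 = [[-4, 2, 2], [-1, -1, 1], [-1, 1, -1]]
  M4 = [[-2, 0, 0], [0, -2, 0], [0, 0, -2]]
4 classes: {M1}, {M2}, {M3}, {M4}

Characteristic polynomials: χ_{M1} = (x - 4)^3, χ_{M2} = (x - 4)^3, χ_{M3} = (x + 2)^3, χ_{M4} = (x + 2)^3.

{M1}: invariant factors (x - 4)^3.

{M2}: invariant factors x - 4, (x - 4)^2.

{M3}: invariant factors x + 2, (x + 2)^2.

{M4}: invariant factors x + 2, x + 2, x + 2.

Matrices are similar if and only if their invariant-factor lists agree; the partition into similarity classes is {M1}, {M2}, {M3}, {M4}.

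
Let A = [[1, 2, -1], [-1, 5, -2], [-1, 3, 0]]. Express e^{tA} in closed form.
A has Jordan form J = [[2, 1, 0], [0, 2, 1], [0, 0, 2]] with A = PJP^{-1}, so e^{tA} = P e^{tJ} P^{-1}.

For a Jordan block J_k(λ), e^{tJ_k(λ)} = e^{λt} · (I + tN + t^2 N^2/2! + ... + t^{k-1} N^{k-1}/(k-1)!) where N is the nilpotent superdiagonal part.

Assembling the blocks and conjugating back gives the entries of e^{tA} as shown above.

e^{tA} = [[(1 - t)*e^{2*t}, t*(t + 4)*e^{2*t}/2, t*(-t - 2)*e^{2*t}/2], [-t*e^{2*t}, (t^2 + 6*t + 2)*e^{2*t}/2, t*(-t - 4)*e^{2*t}/2], [-t*e^{2*t}, t*(t + 6)*e^{2*t}/2, (-t^2 - 4*t + 2)*e^{2*t}/2]]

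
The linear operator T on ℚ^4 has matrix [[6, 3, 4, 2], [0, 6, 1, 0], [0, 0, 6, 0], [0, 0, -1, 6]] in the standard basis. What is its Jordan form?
J = [[6, 1, 0, 0], [0, 6, 1, 0], [0, 0, 6, 0], [0, 0, 0, 6]]

The characteristic polynomial is det(xI - A) = (x - 6)^4, so the eigenvalues are 6 (algebraic multiplicity 4).

For λ = 6: rank(A - 6I) = 2, rank((A - 6I)^2) = 1, rank((A - 6I)^3) = 0. The eigenspace has dimension 4 - 2 = 2, so there are 2 Jordan blocks; the rank sequence gives block sizes [3, 1].

Assembling the blocks gives the Jordan form J above.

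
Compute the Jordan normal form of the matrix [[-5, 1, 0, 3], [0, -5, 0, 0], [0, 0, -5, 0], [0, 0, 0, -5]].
J = [[-5, 1, 0, 0], [0, -5, 0, 0], [0, 0, -5, 0], [0, 0, 0, -5]]

The characteristic polynomial is det(xI - A) = (x + 5)^4, so the eigenvalues are -5 (algebraic multiplicity 4).

For λ = -5: rank(A + 5I) = 1, rank((A + 5I)^2) = 0. The eigenspace has dimension 4 - 1 = 3, so there are 3 Jordan blocks; the rank sequence gives block sizes [2, 1, 1].

Assembling the blocks gives the Jordan form J above.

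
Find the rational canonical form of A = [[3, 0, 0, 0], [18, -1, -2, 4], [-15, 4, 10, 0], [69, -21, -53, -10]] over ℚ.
R = [[3, 0, 0, 0], [0, 0, 0, 12], [0, 1, 0, 8], [0, 0, 1, -1]]

The invariant factors of A (the non-unit diagonal entries of the Smith normal form of xI - A over ℚ[x]) are x - 3, (x - 3)(x + 2)^2, each dividing the next. The characteristic polynomial is their product, (x - 3)^2(x + 2)^2.

The rational canonical form is the block-diagonal matrix of companion matrices C(f_i):
R = [[3, 0, 0, 0], [0, 0, 0, 12], [0, 1, 0, 8], [0, 0, 1, -1]].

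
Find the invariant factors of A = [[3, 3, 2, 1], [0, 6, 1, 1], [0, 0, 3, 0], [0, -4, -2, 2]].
(x - 4)^2(x - 3)^2

The Jordan structure of A has elementary divisors (x - 3)^2, (x - 4)^2. Arranging the block sizes at each eigenvalue in decreasing order and taking row products gives the invariant factors.

Invariant factors (smallest first, each dividing the next): (x - 4)^2(x - 3)^2.

Check: the last factor (x - 4)^2(x - 3)^2 is the minimal polynomial, and the product (x - 4)^2(x - 3)^2 is the characteristic polynomial.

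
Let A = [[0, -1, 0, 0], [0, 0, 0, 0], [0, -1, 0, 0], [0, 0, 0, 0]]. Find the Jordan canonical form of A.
J = [[0, 1, 0, 0], [0, 0, 0, 0], [0, 0, 0, 0], [0, 0, 0, 0]]

The characteristic polynomial is det(xI - A) = x^4, so the eigenvalues are 0 (algebraic multiplicity 4).

For λ = 0: rank(A) = 1, rank(A^2) = 0. The eigenspace has dimension 4 - 1 = 3, so there are 3 Jordan blocks; the rank sequence gives block sizes [2, 1, 1].

Assembling the blocks gives the Jordan form J above.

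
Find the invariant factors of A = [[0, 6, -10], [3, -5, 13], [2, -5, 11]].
The Jordan structure of A has elementary divisors (x - 2)^3. Arranging the block sizes at each eigenvalue in decreasing order and taking row products gives the invariant factors.

Invariant factors (smallest first, each dividing the next): (x - 2)^3.

Check: the last factor (x - 2)^3 is the minimal polynomial, and the product (x - 2)^3 is the characteristic polynomial.

(x - 2)^3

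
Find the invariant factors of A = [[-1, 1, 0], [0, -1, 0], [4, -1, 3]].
(x - 3)(x + 1)^2

The Jordan structure of A has elementary divisors (x + 1)^2, (x - 3). Arranging the block sizes at each eigenvalue in decreasing order and taking row products gives the invariant factors.

Invariant factors (smallest first, each dividing the next): (x - 3)(x + 1)^2.

Check: the last factor (x - 3)(x + 1)^2 is the minimal polynomial, and the product (x - 3)(x + 1)^2 is the characteristic polynomial.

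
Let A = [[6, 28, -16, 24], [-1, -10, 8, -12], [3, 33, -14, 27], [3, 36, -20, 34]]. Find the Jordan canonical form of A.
J = [[4, 1, 0, 0], [0, 4, 0, 0], [0, 0, 4, 1], [0, 0, 0, 4]]

The characteristic polynomial is det(xI - A) = (x - 4)^4, so the eigenvalues are 4 (algebraic multiplicity 4).

For λ = 4: rank(A - 4I) = 2, rank((A - 4I)^2) = 0. The eigenspace has dimension 4 - 2 = 2, so there are 2 Jordan blocks; the rank sequence gives block sizes [2, 2].

Assembling the blocks gives the Jordan form J above.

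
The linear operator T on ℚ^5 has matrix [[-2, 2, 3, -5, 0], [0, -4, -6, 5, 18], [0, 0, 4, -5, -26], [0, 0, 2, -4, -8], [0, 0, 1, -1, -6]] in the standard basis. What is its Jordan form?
The characteristic polynomial is det(xI - A) = (x + 2)^4(x + 4), so the eigenvalues are -4 (algebraic multiplicity 1), -2 (algebraic multiplicity 4).

For λ = -4: algebraic multiplicity 1 gives one 1×1 block.

For λ = -2: rank(A + 2I) = 3, rank((A + 2I)^2) = 2, rank((A + 2I)^3) = 1. The eigenspace has dimension 5 - 3 = 2, so there are 2 Jordan blocks; the rank sequence gives block sizes [3, 1].

Assembling the blocks gives the Jordan form J above.

J = [[-4, 0, 0, 0, 0], [0, -2, 1, 0, 0], [0, 0, -2, 1, 0], [0, 0, 0, -2, 0], [0, 0, 0, 0, -2]]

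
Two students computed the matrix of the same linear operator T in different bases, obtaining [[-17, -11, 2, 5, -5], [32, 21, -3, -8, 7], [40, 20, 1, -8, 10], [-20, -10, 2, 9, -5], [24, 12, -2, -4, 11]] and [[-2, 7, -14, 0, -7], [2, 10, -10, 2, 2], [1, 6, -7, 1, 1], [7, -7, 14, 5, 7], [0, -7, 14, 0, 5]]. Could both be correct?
trace(A) = 25 but trace(B) = 11. The trace is a similarity invariant, so A and B are not similar.

No.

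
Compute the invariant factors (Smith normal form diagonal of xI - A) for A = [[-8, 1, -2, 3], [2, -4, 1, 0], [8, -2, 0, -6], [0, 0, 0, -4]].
The Jordan structure of A has elementary divisors (x + 4)^3, (x + 4). Arranging the block sizes at each eigenvalue in decreasing order and taking row products gives the invariant factors.

Invariant factors (smallest first, each dividing the next): x + 4, (x + 4)^3.

Check: the last factor (x + 4)^3 is the minimal polynomial, and the product (x + 4)^4 is the characteristic polynomial.

x + 4, (x + 4)^3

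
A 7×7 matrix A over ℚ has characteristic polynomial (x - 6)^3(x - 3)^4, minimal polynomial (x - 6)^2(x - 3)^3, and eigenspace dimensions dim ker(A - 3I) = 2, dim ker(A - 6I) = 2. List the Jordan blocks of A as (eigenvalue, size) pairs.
Jordan blocks: (3, 3), (3, 1), (6, 2), (6, 1)

λ = 3: algebraic multiplicity 4 (exponent in χ_A), largest block size 3 (exponent in m_A), 2 blocks (geometric multiplicity). These force block sizes [3, 1].
λ = 6: algebraic multiplicity 3 (exponent in χ_A), largest block size 2 (exponent in m_A), 2 blocks (geometric multiplicity). These force block sizes [2, 1].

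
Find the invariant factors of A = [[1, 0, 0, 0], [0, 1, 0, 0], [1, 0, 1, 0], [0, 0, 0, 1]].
x - 1, x - 1, (x - 1)^2

The Jordan structure of A has elementary divisors (x - 1)^2, (x - 1), (x - 1). Arranging the block sizes at each eigenvalue in decreasing order and taking row products gives the invariant factors.

Invariant factors (smallest first, each dividing the next): x - 1, x - 1, (x - 1)^2.

Check: the last factor (x - 1)^2 is the minimal polynomial, and the product (x - 1)^4 is the characteristic polynomial.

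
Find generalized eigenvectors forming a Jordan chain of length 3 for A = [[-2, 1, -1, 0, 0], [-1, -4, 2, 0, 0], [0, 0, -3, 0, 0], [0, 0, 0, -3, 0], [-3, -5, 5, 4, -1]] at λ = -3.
We seek v_1 ∈ ker((A + 3I)^3) \ ker((A + 3I)^2), then set v_{i+1} = (A + 3I) v_i.

One such chain is v_1 = [[1, 0, 1, 0, 0]]^T, v_2 = [[0, 1, 0, 0, 2]]^T, v_3 = [[1, -1, 0, 0, -1]]^T. Check: (A + 3I) v_3 = [[0, 0, 0, 0, 0]]^T = 0.

v_1 = [[1, 0, 1, 0, 0]]^T, v_2 = [[0, 1, 0, 0, 2]]^T, v_3 = [[1, -1, 0, 0, -1]]^T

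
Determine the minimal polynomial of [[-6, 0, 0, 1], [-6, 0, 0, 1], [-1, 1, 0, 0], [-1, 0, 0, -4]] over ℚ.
m_A(x) = x^2(x + 5)^2

The characteristic polynomial factors as x^2(x + 5)^2. The minimal polynomial is ∏(x - λ)^{k_λ} where k_λ is the size of the largest Jordan block at λ.

For λ = -5: rank(A + 5I) = 3, and the largest Jordan block has size 2 (the smallest k with rank((A + 5I)^k) = rank((A + 5I)^(k+1))).
For λ = 0: rank(A) = 3, and the largest Jordan block has size 2 (the smallest k with rank(A^k) = rank(A^(k+1))).

So m_A(x) = x^2(x + 5)^2.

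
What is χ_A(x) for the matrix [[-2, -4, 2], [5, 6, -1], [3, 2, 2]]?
xI - A = [[x + 2, 4, -2], [-5, x - 6, 1], [-3, -2, x - 2]].

Expanding det(xI - A) along the first row:
det(xI - A) = + (x + 2)·det([[x - 6, 1], [-2, x - 2]]) - (4)·det([[-5, 1], [-3, x - 2]]) + (-2)·det([[-5, x - 6], [-3, -2]]).

Evaluating gives χ_A(x) = x^3 - 6x^2 + 12x - 8 = (x - 2)^3.

χ_A(x) = (x - 2)^3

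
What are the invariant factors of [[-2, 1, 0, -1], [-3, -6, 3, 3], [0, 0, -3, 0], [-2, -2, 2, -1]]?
x + 3, (x + 3)^3

The Jordan structure of A has elementary divisors (x + 3)^3, (x + 3). Arranging the block sizes at each eigenvalue in decreasing order and taking row products gives the invariant factors.

Invariant factors (smallest first, each dividing the next): x + 3, (x + 3)^3.

Check: the last factor (x + 3)^3 is the minimal polynomial, and the product (x + 3)^4 is the characteristic polynomial.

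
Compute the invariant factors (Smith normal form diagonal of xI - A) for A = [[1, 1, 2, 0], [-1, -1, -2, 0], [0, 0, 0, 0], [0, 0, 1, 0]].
x^2, x^2

The Jordan structure of A has elementary divisors x^2, x^2. Arranging the block sizes at each eigenvalue in decreasing order and taking row products gives the invariant factors.

Invariant factors (smallest first, each dividing the next): x^2, x^2.

Check: the last factor x^2 is the minimal polynomial, and the product x^4 is the characteristic polynomial.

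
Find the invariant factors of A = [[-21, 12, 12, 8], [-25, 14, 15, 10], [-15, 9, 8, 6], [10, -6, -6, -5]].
The Jordan structure of A has elementary divisors (x + 1)^2, (x + 1), (x + 1). Arranging the block sizes at each eigenvalue in decreasing order and taking row products gives the invariant factors.

Invariant factors (smallest first, each dividing the next): x + 1, x + 1, (x + 1)^2.

Check: the last factor (x + 1)^2 is the minimal polynomial, and the product (x + 1)^4 is the characteristic polynomial.

x + 1, x + 1, (x + 1)^2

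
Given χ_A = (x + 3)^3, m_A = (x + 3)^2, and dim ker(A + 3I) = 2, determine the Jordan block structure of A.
λ = -3: algebraic multiplicity 3 (exponent in χ_A), largest block size 2 (exponent in m_A), 2 blocks (geometric multiplicity). These force block sizes [2, 1].

Jordan blocks: (-3, 2), (-3, 1)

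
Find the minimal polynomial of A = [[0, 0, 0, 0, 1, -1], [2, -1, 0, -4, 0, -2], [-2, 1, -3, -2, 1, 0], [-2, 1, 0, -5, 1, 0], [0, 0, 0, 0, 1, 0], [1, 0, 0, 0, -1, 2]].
m_A(x) = (x - 1)^2(x + 3)^2

The characteristic polynomial factors as (x - 1)^3(x + 3)^3. The minimal polynomial is ∏(x - λ)^{k_λ} where k_λ is the size of the largest Jordan block at λ.

For λ = -3: rank(A + 3I) = 4, and the largest Jordan block has size 2 (the smallest k with rank((A + 3I)^k) = rank((A + 3I)^(k+1))).
For λ = 1: rank(A - I) = 4, and the largest Jordan block has size 2 (the smallest k with rank((A - I)^k) = rank((A - I)^(k+1))).

So m_A(x) = (x - 1)^2(x + 3)^2.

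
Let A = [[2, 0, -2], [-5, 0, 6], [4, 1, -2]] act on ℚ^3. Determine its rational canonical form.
The invariant factors of A (the non-unit diagonal entries of the Smith normal form of xI - A over ℚ[x]) are x^3 - 2x + 2, each dividing the next. The characteristic polynomial is their product, x^3 - 2x + 2.

The rational canonical form is the block-diagonal matrix of companion matrices C(f_i):
R = [[0, 0, -2], [1, 0, 2], [0, 1, 0]].

Note the characteristic polynomial does not split into linear factors over ℚ, so A has no Jordan form over ℚ; the rational canonical form exists over any field.

R = [[0, 0, -2], [1, 0, 2], [0, 1, 0]]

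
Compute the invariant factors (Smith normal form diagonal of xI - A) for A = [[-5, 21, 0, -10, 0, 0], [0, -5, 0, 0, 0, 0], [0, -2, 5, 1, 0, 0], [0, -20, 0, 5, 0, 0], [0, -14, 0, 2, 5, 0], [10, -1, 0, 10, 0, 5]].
The Jordan structure of A has elementary divisors (x + 5)^2, (x - 5)^2, (x - 5), (x - 5). Arranging the block sizes at each eigenvalue in decreasing order and taking row products gives the invariant factors.

Invariant factors (smallest first, each dividing the next): x - 5, x - 5, (x - 5)^2(x + 5)^2.

Check: the last factor (x - 5)^2(x + 5)^2 is the minimal polynomial, and the product (x - 5)^4(x + 5)^2 is the characteristic polynomial.

x - 5, x - 5, (x - 5)^2(x + 5)^2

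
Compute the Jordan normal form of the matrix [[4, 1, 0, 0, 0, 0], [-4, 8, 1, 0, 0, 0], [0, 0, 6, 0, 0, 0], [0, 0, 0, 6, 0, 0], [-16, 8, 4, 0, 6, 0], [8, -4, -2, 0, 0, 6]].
The characteristic polynomial is det(xI - A) = (x - 6)^6, so the eigenvalues are 6 (algebraic multiplicity 6).

For λ = 6: rank(A - 6I) = 2, rank((A - 6I)^2) = 1, rank((A - 6I)^3) = 0. The eigenspace has dimension 6 - 2 = 4, so there are 4 Jordan blocks; the rank sequence gives block sizes [3, 1, 1, 1].

Assembling the blocks gives the Jordan form J above.

J = [[6, 1, 0, 0, 0, 0], [0, 6, 1, 0, 0, 0], [0, 0, 6, 0, 0, 0], [0, 0, 0, 6, 0, 0], [0, 0, 0, 0, 6, 0], [0, 0, 0, 0, 0, 6]]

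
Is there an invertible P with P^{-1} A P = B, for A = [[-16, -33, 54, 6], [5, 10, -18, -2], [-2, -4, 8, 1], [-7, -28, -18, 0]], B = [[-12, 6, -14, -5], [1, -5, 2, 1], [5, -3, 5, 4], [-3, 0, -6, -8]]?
No.

trace(A) = 2 but trace(B) = -20. The trace is a similarity invariant, so A and B are not similar.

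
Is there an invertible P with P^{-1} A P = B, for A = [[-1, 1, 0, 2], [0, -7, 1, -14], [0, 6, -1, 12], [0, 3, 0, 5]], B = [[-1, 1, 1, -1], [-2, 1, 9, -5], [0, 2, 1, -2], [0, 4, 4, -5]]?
Two matrices over a field are similar if and only if they have the same invariant factors.

Both A and B have characteristic polynomial (x + 1)^4 and minimal polynomial (x + 1)^3. Computing further, both have invariant factors x + 1, (x + 1)^3. Hence A and B are similar.

Yes.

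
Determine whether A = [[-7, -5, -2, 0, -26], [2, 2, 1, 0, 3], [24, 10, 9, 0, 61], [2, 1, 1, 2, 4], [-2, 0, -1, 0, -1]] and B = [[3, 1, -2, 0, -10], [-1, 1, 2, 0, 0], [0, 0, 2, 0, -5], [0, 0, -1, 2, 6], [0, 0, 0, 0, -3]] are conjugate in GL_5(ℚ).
Yes.

Two matrices over a field are similar if and only if they have the same invariant factors.

Both A and B have characteristic polynomial (x - 2)^4(x + 3) and minimal polynomial (x - 2)^2(x + 3). Computing further, both have invariant factors (x - 2)^2, (x - 2)^2(x + 3). Hence A and B are similar.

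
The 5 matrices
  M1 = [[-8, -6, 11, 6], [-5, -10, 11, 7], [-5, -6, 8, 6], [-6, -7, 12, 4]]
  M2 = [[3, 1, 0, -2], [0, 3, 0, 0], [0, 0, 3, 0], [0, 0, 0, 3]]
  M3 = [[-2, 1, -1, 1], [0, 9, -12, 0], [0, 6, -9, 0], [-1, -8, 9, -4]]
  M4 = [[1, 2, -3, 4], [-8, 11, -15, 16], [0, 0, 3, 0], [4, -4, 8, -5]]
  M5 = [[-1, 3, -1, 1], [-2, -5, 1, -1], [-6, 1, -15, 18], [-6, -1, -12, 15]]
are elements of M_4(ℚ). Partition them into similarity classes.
3 classes: {M1, M3, M5}, {M2}, {M4}

Characteristic polynomials: χ_{M1} = (x - 3)(x + 3)^3, χ_{M2} = (x - 3)^4, χ_{M3} = (x - 3)(x + 3)^3, χ_{M4} = (x - 3)^3(x - 1), χ_{M5} = (x - 3)(x + 3)^3.

{M1, M3, M5}: invariant factors (x - 3)(x + 3)^3.

{M2}: invariant factors x - 3, x - 3, (x - 3)^2.

{M4}: invariant factors x - 3, (x - 3)^2(x - 1).

Matrices are similar if and only if their invariant-factor lists agree; the partition into similarity classes is {M1, M3, M5}, {M2}, {M4}.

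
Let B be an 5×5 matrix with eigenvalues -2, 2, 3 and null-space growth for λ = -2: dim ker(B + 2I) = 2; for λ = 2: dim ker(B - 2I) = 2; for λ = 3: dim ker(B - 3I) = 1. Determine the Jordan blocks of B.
Jordan blocks: (-2, 1), (-2, 1), (2, 1), (2, 1), (3, 1)

λ = -2: successive nullity increments [2] count blocks of size ≥ k; block sizes are [1, 1].
λ = 2: successive nullity increments [2] count blocks of size ≥ k; block sizes are [1, 1].
λ = 3: successive nullity increments [1] count blocks of size ≥ k; block sizes are [1].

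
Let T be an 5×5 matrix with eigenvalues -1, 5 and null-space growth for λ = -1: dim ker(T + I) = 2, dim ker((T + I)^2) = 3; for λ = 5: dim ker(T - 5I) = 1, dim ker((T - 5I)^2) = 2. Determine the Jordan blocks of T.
Jordan blocks: (-1, 2), (-1, 1), (5, 2)

λ = -1: successive nullity increments [2, 1] count blocks of size ≥ k; block sizes are [2, 1].
λ = 5: successive nullity increments [1, 1] count blocks of size ≥ k; block sizes are [2].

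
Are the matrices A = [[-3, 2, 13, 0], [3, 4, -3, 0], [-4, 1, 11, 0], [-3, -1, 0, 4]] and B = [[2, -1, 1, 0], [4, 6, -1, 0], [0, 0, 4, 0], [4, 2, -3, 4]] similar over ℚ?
Yes.

Two matrices over a field are similar if and only if they have the same invariant factors.

Both A and B have characteristic polynomial (x - 4)^4 and minimal polynomial (x - 4)^3. Computing further, both have invariant factors x - 4, (x - 4)^3. Hence A and B are similar.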